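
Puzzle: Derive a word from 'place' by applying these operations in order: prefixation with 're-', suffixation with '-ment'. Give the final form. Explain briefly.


Step 1: Add prefix 're-' to 'place' = 'replace'
Step 2: Add suffix '-ment' to 'replace' = 'replacement'

replacement


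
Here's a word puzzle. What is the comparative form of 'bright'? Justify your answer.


Apply comparative formation (add -er): 'bright' -> 'brighter'.

brighter


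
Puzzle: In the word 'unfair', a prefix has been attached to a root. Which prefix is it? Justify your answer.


The word 'unfair' = 'un' (prefix) + 'fair' (root). The prefix is 'un'.

un


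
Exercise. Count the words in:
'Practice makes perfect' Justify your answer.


Split into words: Practice | makes | perfect = 3 words.

3


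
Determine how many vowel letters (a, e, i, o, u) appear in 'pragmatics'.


Vowels in 'pragmatics': a, a, i = 3 vowels.

3


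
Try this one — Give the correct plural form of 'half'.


Apply rule: Change -f to -ves. 'half' becomes 'halves'.

halves


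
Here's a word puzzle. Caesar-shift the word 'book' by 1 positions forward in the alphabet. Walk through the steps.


Shift each letter by 1: b -> c, o -> p, o -> p, k -> l. Result: 'cppl'.

cppl


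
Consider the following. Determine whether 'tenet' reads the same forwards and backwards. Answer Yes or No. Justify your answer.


Forward: 'tenet'
Reversed: 'tenet'
They are identical.

Yes


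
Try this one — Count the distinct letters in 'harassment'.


Unique letters in 'harassment': {a, e, h, m, n, r, s, t} = 8 distinct letters.

8


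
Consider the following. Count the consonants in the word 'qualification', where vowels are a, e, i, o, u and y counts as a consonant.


Consonants in 'qualification': q, l, f, c, t, n = 6 consonants.

6


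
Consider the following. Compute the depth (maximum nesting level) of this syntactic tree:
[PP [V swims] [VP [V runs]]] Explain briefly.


Count bracket nesting levels:
'[' at pos 0: depth = 1
'[' at pos 4: depth = 2
'[' at pos 14: depth = 2
'[' at pos 18: depth = 3
Maximum depth reached: 3

3


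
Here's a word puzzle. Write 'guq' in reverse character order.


Reverse 'guq' character by character: 'qug'.

qug


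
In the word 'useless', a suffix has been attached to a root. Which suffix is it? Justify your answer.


The word 'useless' = 'use' (root) + '-less' (suffix). The suffix is '-less'.

less


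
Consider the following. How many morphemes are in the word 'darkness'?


Decomposition: dark (root) + -ness (suffix) = 2 morpheme(s)

2 morphemes


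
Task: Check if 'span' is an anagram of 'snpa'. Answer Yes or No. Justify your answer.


Sorted letters of 'span': 'anps'
Sorted letters of 'snpa': 'anps'
They match.

Yes


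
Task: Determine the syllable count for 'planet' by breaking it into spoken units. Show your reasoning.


Break 'planet' into syllables: plan-et -> plan | et = 2 syllables

2 syllables


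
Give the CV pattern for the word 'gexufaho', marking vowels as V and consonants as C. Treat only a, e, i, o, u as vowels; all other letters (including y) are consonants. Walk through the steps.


Letter mapping: g = C, e = V, x = C, u = V, f = C, a = V, h = C, o = V.

CVCVCVCV


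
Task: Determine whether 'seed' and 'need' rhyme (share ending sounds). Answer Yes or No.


Rime (stressed vowel + following sounds) of 'seed': -eed = /iːd/
Rime of 'need': -eed = /iːd/
/iːd/ and /iːd/ are the same ending sound, so the words rhyme.

Yes


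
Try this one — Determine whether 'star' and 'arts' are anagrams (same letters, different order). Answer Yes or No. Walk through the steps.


Sorted letters of 'star': 'arst'
Sorted letters of 'arts': 'arst'
They match.

Yes


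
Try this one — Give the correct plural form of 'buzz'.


Apply rule: Add -es (sibilant/fricative ending). 'buzz' becomes 'buzzes'.

buzzes


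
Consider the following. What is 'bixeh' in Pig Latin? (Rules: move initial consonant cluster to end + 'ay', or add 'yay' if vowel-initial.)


'bixeh': move consonant cluster 'b' to end and add 'ay': 'ixehbay'.

ixehbay


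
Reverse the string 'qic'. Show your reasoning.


Reverse 'qic' character by character: 'ciq'.

ciq


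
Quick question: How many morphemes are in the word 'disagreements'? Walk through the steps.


Decomposition: dis- (prefix) + agree (root) + -ment (suffix) + -s (plural) = 4 morpheme(s)

4 morphemes


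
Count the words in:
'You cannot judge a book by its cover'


Split into words: You | cannot | judge | a | book | by | its | cover = 8 words.

8


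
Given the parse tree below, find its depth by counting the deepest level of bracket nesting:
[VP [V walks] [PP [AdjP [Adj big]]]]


Count bracket nesting levels:
'[' at pos 0: depth = 1
'[' at pos 4: depth = 2
'[' at pos 14: depth = 2
'[' at pos 18: depth = 3
'[' at pos 24: depth = 4
Maximum depth reached: 4

4


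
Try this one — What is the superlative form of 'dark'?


Apply superlative formation (add -est): 'dark' -> 'darkest'.

darkest


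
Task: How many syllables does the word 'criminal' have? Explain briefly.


Break 'criminal' into syllables: crim-i-nal -> crim | i | nal = 3 syllables

3 syllables


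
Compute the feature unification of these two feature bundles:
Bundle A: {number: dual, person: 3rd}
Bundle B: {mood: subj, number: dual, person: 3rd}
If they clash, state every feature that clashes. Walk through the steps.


Compare features:
mood: A=_ vs B=subj -> unified: subj
number: A=dual vs B=dual -> unified: dual
person: A=3rd vs B=3rd -> unified: 3rd
No clashes found.

Unified: {mood: subj, number: dual, person: 3rd}


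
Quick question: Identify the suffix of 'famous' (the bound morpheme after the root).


The word 'famous' = 'fame' (root) + '-ous' (suffix). The suffix is '-ous'.

ous


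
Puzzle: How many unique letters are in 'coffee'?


Unique letters in 'coffee': {c, e, f, o} = 4 distinct letters.

4


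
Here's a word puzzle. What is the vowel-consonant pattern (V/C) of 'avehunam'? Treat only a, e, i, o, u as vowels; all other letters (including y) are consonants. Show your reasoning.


Letter mapping: a = V, v = C, e = V, h = C, u = V, n = C, a = V, m = C.

VCVCVCVC


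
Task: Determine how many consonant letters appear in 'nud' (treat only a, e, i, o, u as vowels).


Consonants in 'nud': n, d = 2 consonants.

2


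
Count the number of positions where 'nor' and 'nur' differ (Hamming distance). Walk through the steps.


Alignment:
Position 1: 'n' vs 'n' = match
Position 2: 'o' vs 'u' = DIFFER
Position 3: 'r' vs 'r' = match
Total differences: 1

1


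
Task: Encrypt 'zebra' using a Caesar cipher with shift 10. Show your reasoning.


Shift each letter by 10: z -> j, e -> o, b -> l, r -> b, a -> k. Result: 'jolbk'.

jolbk


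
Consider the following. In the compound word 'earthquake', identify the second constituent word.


Split 'earthquake' into 'earth' + 'quake'. The second part is 'quake'.

quake


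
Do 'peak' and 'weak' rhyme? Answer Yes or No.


Rime (stressed vowel + following sounds) of 'peak': -eak = /iːk/
Rime of 'weak': -eak = /iːk/
/iːk/ and /iːk/ are the same ending sound, so the words rhyme.

Yes


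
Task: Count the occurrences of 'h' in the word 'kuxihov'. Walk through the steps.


Letter 'h' in 'kuxihov': found at position(s) 5 = 1 occurrence(s).

1


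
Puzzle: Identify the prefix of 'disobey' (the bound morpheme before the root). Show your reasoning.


The word 'disobey' = 'dis' (prefix) + 'obey' (root). The prefix is 'dis'.

dis


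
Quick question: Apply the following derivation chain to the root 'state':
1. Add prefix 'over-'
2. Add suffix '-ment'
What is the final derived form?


Step 1: Add prefix 'over-' to 'state' = 'overstate'
Step 2: Add suffix '-ment' to 'overstate' = 'overstatement'

overstatement


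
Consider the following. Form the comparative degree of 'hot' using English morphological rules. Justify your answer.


Apply comparative formation (double final consonant, add -er): 'hot' -> 'hotter'.

hotter


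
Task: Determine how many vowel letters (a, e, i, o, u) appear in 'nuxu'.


Vowels in 'nuxu': u, u = 2 vowels.

2


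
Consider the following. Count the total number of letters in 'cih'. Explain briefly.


Spell out 'cih' and number each letter: c(1), i(2), h(3). Total: 3 letters.

3


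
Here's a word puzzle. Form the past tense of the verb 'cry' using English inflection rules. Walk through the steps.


Apply rule: Change -y to -ied. 'cry' becomes 'cried'.

cried


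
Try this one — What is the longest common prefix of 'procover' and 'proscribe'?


Compare from the start: 3 characters match: 'pro'. Mismatch at position 4: 'c' vs 's'.

pro


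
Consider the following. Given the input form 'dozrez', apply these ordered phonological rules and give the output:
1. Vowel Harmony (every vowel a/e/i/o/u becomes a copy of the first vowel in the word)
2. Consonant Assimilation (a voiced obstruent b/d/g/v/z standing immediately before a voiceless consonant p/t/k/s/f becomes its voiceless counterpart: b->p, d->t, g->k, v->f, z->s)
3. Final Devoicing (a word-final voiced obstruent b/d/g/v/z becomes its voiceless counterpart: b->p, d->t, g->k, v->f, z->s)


Starting form: 'dozrez'
Rule 1: Vowel Harmony: all vowels become 'o' (matching first vowel). 'dozrez' -> 'dozroz'
Rule 2: Consonant Assimilation: no voiced obstruent (b/d/g/v/z) stands immediately before a voiceless consonant (p/t/k/s/f). No change.
Rule 3: Final Devoicing: word-final voiced obstruent 'z' becomes voiceless 's'. 'dozroz' -> 'dozros'
Final form: 'dozros'

dozros


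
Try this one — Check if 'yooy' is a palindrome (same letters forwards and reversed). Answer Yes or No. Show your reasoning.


Forward: 'yooy'
Reversed: 'yooy'
They are identical.

Yes


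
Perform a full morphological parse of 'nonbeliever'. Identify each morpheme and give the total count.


Step 1: Identify prefix: 'non' (meaning: not)
Step 2: Identify root: 'believe'
Step 3: Identify suffix(es): 'er'
Decomposition: non- (prefix: not) + believe (root) + -er (suffix: one who)
Total morphemes: 3

3 morphemes (non- (prefix: not) + believe (root) + -er (suffix: one who))


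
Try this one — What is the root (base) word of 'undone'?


Remove prefix 'un' from 'undone' to get root 'done'.

done


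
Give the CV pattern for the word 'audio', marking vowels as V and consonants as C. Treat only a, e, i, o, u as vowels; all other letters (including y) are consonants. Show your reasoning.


Letter mapping: a = V, u = V, d = C, i = V, o = V.

VVCVV


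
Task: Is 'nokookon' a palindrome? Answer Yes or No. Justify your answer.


Forward: 'nokookon'
Reversed: 'nokookon'
They are identical.

Yes


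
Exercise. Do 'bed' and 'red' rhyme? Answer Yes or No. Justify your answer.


Rime (stressed vowel + following sounds) of 'bed': -ed = /ɛd/
Rime of 'red': -ed = /ɛd/
/ɛd/ and /ɛd/ are the same ending sound, so the words rhyme.

Yes


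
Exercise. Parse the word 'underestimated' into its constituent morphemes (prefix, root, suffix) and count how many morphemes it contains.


Step 1: Identify prefix: 'under' (meaning: beneath/insufficient)
Step 2: Identify root: 'estimate'
Step 3: Identify suffix(es): 'ed'
Decomposition: under- (prefix: beneath/insufficient) + estimate (root) + -ed (suffix: past)
Total morphemes: 3

3 morphemes (under- (prefix: beneath/insufficient) + estimate (root) + -ed (suffix: past))


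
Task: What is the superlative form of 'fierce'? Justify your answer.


Apply superlative formation (ends in e: add -st): 'fierce' -> 'fiercest'.

fiercest


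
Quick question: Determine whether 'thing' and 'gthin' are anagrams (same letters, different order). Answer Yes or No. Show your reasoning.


Sorted letters of 'thing': 'ghint'
Sorted letters of 'gthin': 'ghint'
They match.

Yes


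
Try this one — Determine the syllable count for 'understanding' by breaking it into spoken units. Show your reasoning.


Break 'understanding' into syllables: un-der-stand-ing -> un | der | stand | ing = 4 syllables

4 syllables


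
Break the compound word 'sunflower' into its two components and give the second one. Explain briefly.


Split 'sunflower' into 'sun' + 'flower'. The second part is 'flower'.

flower


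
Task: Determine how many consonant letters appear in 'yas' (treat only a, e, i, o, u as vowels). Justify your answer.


Consonants in 'yas': y, s = 2 consonants.

2


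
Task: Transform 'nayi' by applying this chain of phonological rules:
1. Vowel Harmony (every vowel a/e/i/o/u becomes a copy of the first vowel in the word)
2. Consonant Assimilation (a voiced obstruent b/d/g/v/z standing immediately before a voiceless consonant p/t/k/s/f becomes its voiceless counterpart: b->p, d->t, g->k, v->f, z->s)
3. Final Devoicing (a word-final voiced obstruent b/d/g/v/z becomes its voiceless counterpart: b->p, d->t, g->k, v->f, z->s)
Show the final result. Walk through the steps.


Starting form: 'nayi'
Rule 1: Vowel Harmony: all vowels become 'a' (matching first vowel). 'nayi' -> 'naya'
Rule 2: Consonant Assimilation: no voiced obstruent (b/d/g/v/z) stands immediately before a voiceless consonant (p/t/k/s/f). No change.
Rule 3: Final Devoicing: the word ends in the vowel 'a', not a consonant. No change.
Final form: 'naya'

naya


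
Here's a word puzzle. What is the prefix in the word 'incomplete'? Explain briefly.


The word 'incomplete' = 'in' (prefix) + 'complete' (root). The prefix is 'in'.

in


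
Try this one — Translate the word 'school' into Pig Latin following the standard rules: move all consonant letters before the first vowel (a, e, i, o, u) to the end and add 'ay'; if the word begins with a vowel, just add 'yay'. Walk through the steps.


'school': move consonant cluster 'sch' to end and add 'ay': 'oolschay'.

oolschay


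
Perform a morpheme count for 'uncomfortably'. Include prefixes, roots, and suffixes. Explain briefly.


Decomposition: un- (prefix) + comfort (root) + -able (suffix) + -ly (suffix) = 4 morpheme(s)

4 morphemes


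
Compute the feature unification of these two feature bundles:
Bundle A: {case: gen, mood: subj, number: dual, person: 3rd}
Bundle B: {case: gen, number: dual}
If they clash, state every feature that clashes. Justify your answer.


Compare features:
case: A=gen vs B=gen -> unified: gen
mood: A=subj vs B=_ -> unified: subj
number: A=dual vs B=dual -> unified: dual
person: A=3rd vs B=_ -> unified: 3rd
No clashes found.

Unified: {case: gen, mood: subj, number: dual, person: 3rd}


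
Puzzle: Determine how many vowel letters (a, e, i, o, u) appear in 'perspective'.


Vowels in 'perspective': e, e, i, e = 4 vowels.

4


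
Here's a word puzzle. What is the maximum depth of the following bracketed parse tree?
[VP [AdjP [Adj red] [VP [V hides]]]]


Count bracket nesting levels:
'[' at pos 0: depth = 1
'[' at pos 4: depth = 2
'[' at pos 10: depth = 3
'[' at pos 20: depth = 3
'[' at pos 24: depth = 4
Maximum depth reached: 4

4


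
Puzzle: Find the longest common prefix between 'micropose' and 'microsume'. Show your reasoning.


Compare from the start: 5 characters match: 'micro'. Mismatch at position 6: 'p' vs 's'.

micro


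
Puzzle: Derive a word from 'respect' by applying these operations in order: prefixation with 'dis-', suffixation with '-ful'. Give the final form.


Step 1: Add prefix 'dis-' to 'respect' = 'disrespect'
Step 2: Add suffix '-ful' to 'disrespect' = 'disrespectful'

disrespectful


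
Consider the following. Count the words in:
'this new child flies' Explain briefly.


Split into words: this | new | child | flies = 4 words.

4


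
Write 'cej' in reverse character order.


Reverse 'cej' character by character: 'jec'.

jec


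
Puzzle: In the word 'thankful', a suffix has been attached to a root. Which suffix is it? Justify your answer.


The word 'thankful' = 'thank' (root) + '-ful' (suffix). The suffix is '-ful'.

ful


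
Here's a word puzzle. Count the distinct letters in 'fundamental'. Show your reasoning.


Unique letters in 'fundamental': {a, d, e, f, l, m, n, t, u} = 9 distinct letters.

9


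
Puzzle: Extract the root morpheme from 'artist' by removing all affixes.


Remove suffix '-ist' from 'artist' to get root 'art'.

art


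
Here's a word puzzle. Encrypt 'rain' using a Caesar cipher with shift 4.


Shift each letter by 4: r -> v, a -> e, i -> m, n -> r. Result: 'vemr'.

vemr


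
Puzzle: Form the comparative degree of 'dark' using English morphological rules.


Apply comparative formation (add -er): 'dark' -> 'darker'.

darker


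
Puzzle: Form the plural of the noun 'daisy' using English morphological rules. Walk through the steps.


Apply rule: Change -y to -ies (consonant + y). 'daisy' becomes 'daisies'.

daisies


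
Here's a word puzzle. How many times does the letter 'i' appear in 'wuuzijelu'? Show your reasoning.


Letter 'i' in 'wuuzijelu': found at position(s) 5 = 1 occurrence(s).

1


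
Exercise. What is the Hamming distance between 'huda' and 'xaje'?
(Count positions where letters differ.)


Alignment:
Position 1: 'h' vs 'x' = DIFFER
Position 2: 'u' vs 'a' = DIFFER
Position 3: 'd' vs 'j' = DIFFER
Position 4: 'a' vs 'e' = DIFFER
Total differences: 4

4


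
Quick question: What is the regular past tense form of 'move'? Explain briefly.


Apply rule: Add -d (word ends in -e). 'move' becomes 'moved'.

moved


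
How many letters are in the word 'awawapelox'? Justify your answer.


Spell out 'awawapelox' and number each letter: a(1), w(2), a(3), w(4), a(5), p(6), e(7), l(8), o(9), x(10). Total: 10 letters.

10


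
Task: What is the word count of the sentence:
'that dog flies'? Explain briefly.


Split into words: that | dog | flies = 3 words.

3


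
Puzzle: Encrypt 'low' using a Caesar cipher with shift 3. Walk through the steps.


Shift each letter by 3: l -> o, o -> r, w -> z. Result: 'orz'.

orz


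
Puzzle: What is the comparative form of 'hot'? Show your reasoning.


Apply comparative formation (double final consonant, add -er): 'hot' -> 'hotter'.

hotter


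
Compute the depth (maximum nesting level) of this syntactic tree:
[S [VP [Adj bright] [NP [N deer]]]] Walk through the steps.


Count bracket nesting levels:
'[' at pos 0: depth = 1
'[' at pos 3: depth = 2
'[' at pos 7: depth = 3
'[' at pos 20: depth = 3
'[' at pos 24: depth = 4
Maximum depth reached: 4

4


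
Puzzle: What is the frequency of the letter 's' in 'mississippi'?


Letter 's' in 'mississippi': found at position(s) 3, 4, 6, 7 = 4 occurrence(s).

4


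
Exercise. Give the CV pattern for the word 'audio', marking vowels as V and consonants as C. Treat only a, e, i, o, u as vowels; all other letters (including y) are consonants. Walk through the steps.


Letter mapping: a = V, u = V, d = C, i = V, o = V.

VVCVV


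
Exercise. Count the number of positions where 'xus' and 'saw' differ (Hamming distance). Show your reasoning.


Alignment:
Position 1: 'x' vs 's' = DIFFER
Position 2: 'u' vs 'a' = DIFFER
Position 3: 's' vs 'w' = DIFFER
Total differences: 3

3


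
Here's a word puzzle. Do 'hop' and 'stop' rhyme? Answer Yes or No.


Rime (stressed vowel + following sounds) of 'hop': -op = /ɒp/
Rime of 'stop': -op = /ɒp/
/ɒp/ and /ɒp/ are the same ending sound, so the words rhyme.

Yes


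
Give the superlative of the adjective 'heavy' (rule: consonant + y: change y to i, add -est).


Apply superlative formation (consonant + y: change y to i, add -est): 'heavy' -> 'heaviest'.

heaviest


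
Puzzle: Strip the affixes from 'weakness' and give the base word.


Remove suffix '-ness' from 'weakness' to get root 'weak'.

weak


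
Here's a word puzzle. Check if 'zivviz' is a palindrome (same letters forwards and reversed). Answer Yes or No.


Forward: 'zivviz'
Reversed: 'zivviz'
They are identical.

Yes


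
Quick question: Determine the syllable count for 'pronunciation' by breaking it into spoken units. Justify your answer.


Break 'pronunciation' into syllables: pro-nun-ci-a-tion -> pro | nun | ci | a | tion = 5 syllables

5 syllables


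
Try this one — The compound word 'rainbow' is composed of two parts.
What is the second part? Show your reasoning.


Split 'rainbow' into 'rain' + 'bow'. The second part is 'bow'.

bow


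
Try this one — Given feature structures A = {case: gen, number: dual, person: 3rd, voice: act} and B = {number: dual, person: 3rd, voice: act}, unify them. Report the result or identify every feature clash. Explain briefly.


Compare features:
case: A=gen vs B=_ -> unified: gen
number: A=dual vs B=dual -> unified: dual
person: A=3rd vs B=3rd -> unified: 3rd
voice: A=act vs B=act -> unified: act
No clashes found.

Unified: {case: gen, number: dual, person: 3rd, voice: act}


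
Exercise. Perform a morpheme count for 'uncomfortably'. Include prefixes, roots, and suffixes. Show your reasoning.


Decomposition: un- (prefix) + comfort (root) + -able (suffix) + -ly (suffix) = 4 morpheme(s)

4 morphemes


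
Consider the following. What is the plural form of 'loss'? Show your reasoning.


Apply rule: Add -es (sibilant/fricative ending). 'loss' becomes 'losses'.

losses


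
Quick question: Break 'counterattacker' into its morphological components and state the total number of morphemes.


Step 1: Identify prefix: 'counter' (meaning: against)
Step 2: Identify root: 'attack'
Step 3: Identify suffix(es): 'er'
Decomposition: counter- (prefix: against) + attack (root) + -er (suffix: one who)
Total morphemes: 3

3 morphemes (counter- (prefix: against) + attack (root) + -er (suffix: one who))


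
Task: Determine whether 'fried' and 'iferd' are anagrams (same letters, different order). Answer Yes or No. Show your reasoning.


Sorted letters of 'fried': 'defir'
Sorted letters of 'iferd': 'defir'
They match.

Yes


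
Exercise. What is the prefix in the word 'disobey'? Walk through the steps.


The word 'disobey' = 'dis' (prefix) + 'obey' (root). The prefix is 'dis'.

dis


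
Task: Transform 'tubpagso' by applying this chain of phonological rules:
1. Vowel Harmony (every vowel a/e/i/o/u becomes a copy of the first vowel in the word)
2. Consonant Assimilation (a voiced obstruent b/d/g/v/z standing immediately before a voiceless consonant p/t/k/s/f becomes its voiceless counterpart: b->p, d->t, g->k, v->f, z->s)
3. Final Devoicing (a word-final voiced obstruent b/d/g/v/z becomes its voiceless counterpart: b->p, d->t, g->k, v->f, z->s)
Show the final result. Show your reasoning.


Starting form: 'tubpagso'
Rule 1: Vowel Harmony: all vowels become 'u' (matching first vowel). 'tubpagso' -> 'tubpugsu'
Rule 2: Consonant Assimilation: voiced obstruent before voiceless consonant becomes voiceless ('bp' -> 'pp', 'gs' -> 'ks'). 'tubpugsu' -> 'tuppuksu'
Rule 3: Final Devoicing: the word ends in the vowel 'u', not a consonant. No change.
Final form: 'tuppuksu'

tuppuksu


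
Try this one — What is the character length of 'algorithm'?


Spell out 'algorithm' and number each letter: a(1), l(2), g(3), o(4), r(5), i(6), t(7), h(8), m(9). Total: 9 letters.

9


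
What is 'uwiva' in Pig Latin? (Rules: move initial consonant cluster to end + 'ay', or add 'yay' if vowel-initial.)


'uwiva' starts with a vowel, so add 'yay': 'uwivayay'.

uwivayay


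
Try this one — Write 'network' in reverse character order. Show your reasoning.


Reverse 'network' character by character: 'krowten'.

krowten


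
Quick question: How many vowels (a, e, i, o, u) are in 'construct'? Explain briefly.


Vowels in 'construct': o, u = 2 vowels.

2


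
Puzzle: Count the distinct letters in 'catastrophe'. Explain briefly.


Unique letters in 'catastrophe': {a, c, e, h, o, p, r, s, t} = 9 distinct letters.

9


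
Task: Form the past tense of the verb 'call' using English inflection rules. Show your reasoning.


Apply rule: Add -ed. 'call' becomes 'called'.

called


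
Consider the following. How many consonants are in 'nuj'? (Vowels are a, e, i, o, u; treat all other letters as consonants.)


Consonants in 'nuj': n, j = 2 consonants.

2


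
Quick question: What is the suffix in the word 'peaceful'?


The word 'peaceful' = 'peace' (root) + '-ful' (suffix). The suffix is '-ful'.

ful


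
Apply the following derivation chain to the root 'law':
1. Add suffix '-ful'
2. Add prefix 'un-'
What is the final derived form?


Step 1: Add suffix '-ful' to 'law' = 'lawful'
Step 2: Add prefix 'un-' to 'lawful' = 'unlawful'

unlawful


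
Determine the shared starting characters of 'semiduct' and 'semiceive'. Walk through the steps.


Compare from the start: 4 characters match: 'semi'. Mismatch at position 5: 'd' vs 'c'.

semi


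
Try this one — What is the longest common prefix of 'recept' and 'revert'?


Compare from the start: 2 characters match: 're'. Mismatch at position 3: 'c' vs 'v'.

re


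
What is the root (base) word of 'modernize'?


Remove suffix '-ize' from 'modernize' to get root 'modern'.

modern


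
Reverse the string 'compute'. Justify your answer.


Reverse 'compute' character by character: 'etupmoc'.

etupmoc


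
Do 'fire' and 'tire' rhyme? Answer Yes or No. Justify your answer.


Rime (stressed vowel + following sounds) of 'fire': -ire = /aɪər/
Rime of 'tire': -ire = /aɪər/
/aɪər/ and /aɪər/ are the same ending sound, so the words rhyme.

Yes


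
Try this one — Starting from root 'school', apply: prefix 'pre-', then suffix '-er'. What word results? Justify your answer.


Step 1: Add prefix 'pre-' to 'school' = 'preschool'
Step 2: Add suffix '-er' to 'preschool' = 'preschooler'

preschooler


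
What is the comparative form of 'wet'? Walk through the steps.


Apply comparative formation (double final consonant, add -er): 'wet' -> 'wetter'.

wetter


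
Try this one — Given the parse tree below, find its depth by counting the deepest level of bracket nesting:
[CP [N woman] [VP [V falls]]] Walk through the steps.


Count bracket nesting levels:
'[' at pos 0: depth = 1
'[' at pos 4: depth = 2
'[' at pos 14: depth = 2
'[' at pos 18: depth = 3
Maximum depth reached: 3

3


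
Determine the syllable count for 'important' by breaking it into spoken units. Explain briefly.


Break 'important' into syllables: im-por-tant -> im | por | tant = 3 syllables

3 syllables


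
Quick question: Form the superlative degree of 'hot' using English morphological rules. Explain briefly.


Apply superlative formation (double final consonant, add -est): 'hot' -> 'hottest'.

hottest


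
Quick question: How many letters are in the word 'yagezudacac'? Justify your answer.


Spell out 'yagezudacac' and number each letter: y(1), a(2), g(3), e(4), z(5), u(6), d(7), a(8), c(9), a(10), c(11). Total: 11 letters.

11


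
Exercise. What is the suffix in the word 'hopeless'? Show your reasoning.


The word 'hopeless' = 'hope' (root) + '-less' (suffix). The suffix is '-less'.

less


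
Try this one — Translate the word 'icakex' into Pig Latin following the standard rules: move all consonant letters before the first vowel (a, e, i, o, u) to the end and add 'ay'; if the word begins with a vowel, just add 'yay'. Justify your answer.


'icakex' starts with a vowel, so add 'yay': 'icakexyay'.

icakexyay


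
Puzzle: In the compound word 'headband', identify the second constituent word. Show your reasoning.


Split 'headband' into 'head' + 'band'. The second part is 'band'.

band


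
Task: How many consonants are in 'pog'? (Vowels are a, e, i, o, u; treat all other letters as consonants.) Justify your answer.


Consonants in 'pog': p, g = 2 consonants.

2


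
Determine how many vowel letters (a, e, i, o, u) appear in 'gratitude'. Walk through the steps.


Vowels in 'gratitude': a, i, u, e = 4 vowels.

4


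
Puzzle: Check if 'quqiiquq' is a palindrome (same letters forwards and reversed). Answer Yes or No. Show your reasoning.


Forward: 'quqiiquq'
Reversed: 'quqiiquq'
They are identical.

Yes


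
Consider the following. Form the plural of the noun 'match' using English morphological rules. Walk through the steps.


Apply rule: Add -es (sibilant/fricative ending). 'match' becomes 'matches'.

matches


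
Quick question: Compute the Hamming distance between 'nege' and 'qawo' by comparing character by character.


Alignment:
Position 1: 'n' vs 'q' = DIFFER
Position 2: 'e' vs 'a' = DIFFER
Position 3: 'g' vs 'w' = DIFFER
Position 4: 'e' vs 'o' = DIFFER
Total differences: 4

4


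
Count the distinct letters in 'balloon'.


Unique letters in 'balloon': {a, b, l, n, o} = 5 distinct letters.

5


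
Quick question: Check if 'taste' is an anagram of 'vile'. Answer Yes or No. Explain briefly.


Sorted letters of 'taste': 'aestt'
Sorted letters of 'vile': 'eilv'
They do not match.

No


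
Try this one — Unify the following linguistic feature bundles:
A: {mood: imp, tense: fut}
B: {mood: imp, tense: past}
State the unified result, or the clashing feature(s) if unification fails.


Compare features:
mood: A=imp vs B=imp -> unified: imp
tense: A=fut vs B=past -> CLASH
Clash detected on feature 'tense' (fut vs past); unification fails.

CLASH on 'tense' (fut vs past)


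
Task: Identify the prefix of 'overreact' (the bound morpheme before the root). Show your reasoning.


The word 'overreact' = 'over' (prefix) + 'react' (root). The prefix is 'over'.

over


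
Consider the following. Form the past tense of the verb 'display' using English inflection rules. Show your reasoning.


Apply rule: Add -ed. 'display' becomes 'displayed'.

displayed


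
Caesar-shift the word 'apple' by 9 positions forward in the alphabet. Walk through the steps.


Shift each letter by 9: a -> j, p -> y, p -> y, l -> u, e -> n. Result: 'jyyun'.

jyyun


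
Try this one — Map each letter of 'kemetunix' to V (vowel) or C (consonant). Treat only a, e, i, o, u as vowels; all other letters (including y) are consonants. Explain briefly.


Letter mapping: k = C, e = V, m = C, e = V, t = C, u = V, n = C, i = V, x = C.

CVCVCVCVC


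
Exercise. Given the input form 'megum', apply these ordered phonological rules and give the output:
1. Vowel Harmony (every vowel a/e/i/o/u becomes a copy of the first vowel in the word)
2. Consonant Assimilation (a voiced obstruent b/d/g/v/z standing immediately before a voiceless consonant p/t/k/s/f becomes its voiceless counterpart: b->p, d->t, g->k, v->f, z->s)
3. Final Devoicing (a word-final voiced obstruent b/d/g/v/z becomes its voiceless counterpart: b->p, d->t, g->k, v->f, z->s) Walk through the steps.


Starting form: 'megum'
Rule 1: Vowel Harmony: all vowels become 'e' (matching first vowel). 'megum' -> 'megem'
Rule 2: Consonant Assimilation: no voiced obstruent (b/d/g/v/z) stands immediately before a voiceless consonant (p/t/k/s/f). No change.
Rule 3: Final Devoicing: final consonant 'm' is not one of the voiced obstruents b/d/g/v/z. No change.
Final form: 'megem'

megem


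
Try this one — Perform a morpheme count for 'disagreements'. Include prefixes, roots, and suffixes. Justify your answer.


Decomposition: dis- (prefix) + agree (root) + -ment (suffix) + -s (plural) = 4 morpheme(s)

4 morphemes


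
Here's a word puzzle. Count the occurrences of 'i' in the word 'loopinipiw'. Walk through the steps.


Letter 'i' in 'loopinipiw': found at position(s) 5, 7, 9 = 3 occurrence(s).

3


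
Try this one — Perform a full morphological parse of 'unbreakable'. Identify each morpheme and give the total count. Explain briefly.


Step 1: Identify prefix: 'un' (meaning: not/reverse)
Step 2: Identify root: 'break'
Step 3: Identify suffix(es): 'able'
Decomposition: un- (prefix: not/reverse) + break (root) + -able (suffix: capable of)
Total morphemes: 3

3 morphemes (un- (prefix: not/reverse) + break (root) + -able (suffix: capable of))


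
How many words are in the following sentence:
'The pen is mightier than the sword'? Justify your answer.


Split into words: The | pen | is | mightier | than | the | sword = 7 words.

7


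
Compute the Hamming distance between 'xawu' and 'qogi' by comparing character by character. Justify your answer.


Alignment:
Position 1: 'x' vs 'q' = DIFFER
Position 2: 'a' vs 'o' = DIFFER
Position 3: 'w' vs 'g' = DIFFER
Position 4: 'u' vs 'i' = DIFFER
Total differences: 4

4


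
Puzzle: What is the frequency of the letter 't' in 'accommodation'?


Letter 't' in 'accommodation': found at position(s) 10 = 1 occurrence(s).

1


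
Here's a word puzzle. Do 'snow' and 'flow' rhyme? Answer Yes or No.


Rime (stressed vowel + following sounds) of 'snow': -ow = /oʊ/
Rime of 'flow': -ow = /oʊ/
/oʊ/ and /oʊ/ are the same ending sound, so the words rhyme.

Yes


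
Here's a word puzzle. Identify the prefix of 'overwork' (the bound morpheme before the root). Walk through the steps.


The word 'overwork' = 'over' (prefix) + 'work' (root). The prefix is 'over'.

over


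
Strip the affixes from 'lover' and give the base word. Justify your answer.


Remove suffix '-er' from 'lover' to get root 'love'.

love


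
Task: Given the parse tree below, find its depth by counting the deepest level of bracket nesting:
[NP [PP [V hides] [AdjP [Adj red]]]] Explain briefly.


Count bracket nesting levels:
'[' at pos 0: depth = 1
'[' at pos 4: depth = 2
'[' at pos 8: depth = 3
'[' at pos 18: depth = 3
'[' at pos 24: depth = 4
Maximum depth reached: 4

4


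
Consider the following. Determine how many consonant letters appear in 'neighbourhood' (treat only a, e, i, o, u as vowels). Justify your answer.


Consonants in 'neighbourhood': n, g, h, b, r, h, d = 7 consonants.

7


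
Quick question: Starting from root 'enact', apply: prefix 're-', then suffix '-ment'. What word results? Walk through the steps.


Step 1: Add prefix 're-' to 'enact' = 'reenact'
Step 2: Add suffix '-ment' to 'reenact' = 'reenactment'

reenactment


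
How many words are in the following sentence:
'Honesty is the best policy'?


Split into words: Honesty | is | the | best | policy = 5 words.

5


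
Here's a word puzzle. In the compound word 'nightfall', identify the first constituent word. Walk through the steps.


Split 'nightfall' into 'night' + 'fall'. The first part is 'night'.

night


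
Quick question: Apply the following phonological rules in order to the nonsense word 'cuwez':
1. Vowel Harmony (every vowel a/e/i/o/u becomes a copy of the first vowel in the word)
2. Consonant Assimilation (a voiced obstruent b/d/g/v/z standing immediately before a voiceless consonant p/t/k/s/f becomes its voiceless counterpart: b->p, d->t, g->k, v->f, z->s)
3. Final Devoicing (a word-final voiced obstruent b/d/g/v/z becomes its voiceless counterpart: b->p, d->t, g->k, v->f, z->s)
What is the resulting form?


Starting form: 'cuwez'
Rule 1: Vowel Harmony: all vowels become 'u' (matching first vowel). 'cuwez' -> 'cuwuz'
Rule 2: Consonant Assimilation: no voiced obstruent (b/d/g/v/z) stands immediately before a voiceless consonant (p/t/k/s/f). No change.
Rule 3: Final Devoicing: word-final voiced obstruent 'z' becomes voiceless 's'. 'cuwuz' -> 'cuwus'
Final form: 'cuwus'

cuwus


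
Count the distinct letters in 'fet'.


Unique letters in 'fet': {e, f, t} = 3 distinct letters.

3


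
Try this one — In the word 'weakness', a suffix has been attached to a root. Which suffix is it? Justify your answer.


The word 'weakness' = 'weak' (root) + '-ness' (suffix). The suffix is '-ness'.

ness


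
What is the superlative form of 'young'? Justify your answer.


Apply superlative formation (add -est): 'young' -> 'youngest'.

youngest


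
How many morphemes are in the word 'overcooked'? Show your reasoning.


Decomposition: over- (prefix) + cook (root) + -ed (suffix) = 3 morpheme(s)

3 morphemes


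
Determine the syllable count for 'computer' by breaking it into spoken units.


Break 'computer' into syllables: com-pu-ter -> com | pu | ter = 3 syllables

3 syllables


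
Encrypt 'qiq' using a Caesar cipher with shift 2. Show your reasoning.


Shift each letter by 2: q -> s, i -> k, q -> s. Result: 'sks'.

sks


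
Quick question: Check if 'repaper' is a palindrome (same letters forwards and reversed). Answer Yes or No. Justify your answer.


Forward: 'repaper'
Reversed: 'repaper'
They are identical.

Yes


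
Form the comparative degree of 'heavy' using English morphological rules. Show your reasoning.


Apply comparative formation (consonant + y: change y to i, add -er): 'heavy' -> 'heavier'.

heavier


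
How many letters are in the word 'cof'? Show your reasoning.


Spell out 'cof' and number each letter: c(1), o(2), f(3). Total: 3 letters.

3


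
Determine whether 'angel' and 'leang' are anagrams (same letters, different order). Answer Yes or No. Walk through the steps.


Sorted letters of 'angel': 'aegln'
Sorted letters of 'leang': 'aegln'
They match.

Yes


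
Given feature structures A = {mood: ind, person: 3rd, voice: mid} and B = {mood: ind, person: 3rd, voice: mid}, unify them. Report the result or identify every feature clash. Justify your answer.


Compare features:
mood: A=ind vs B=ind -> unified: ind
person: A=3rd vs B=3rd -> unified: 3rd
voice: A=mid vs B=mid -> unified: mid
No clashes found.

Unified: {mood: ind, person: 3rd, voice: mid}


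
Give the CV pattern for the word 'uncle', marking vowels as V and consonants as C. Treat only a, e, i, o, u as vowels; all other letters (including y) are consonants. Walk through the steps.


Letter mapping: u = V, n = C, c = C, l = C, e = V.

VCCCV


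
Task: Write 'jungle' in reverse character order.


Reverse 'jungle' character by character: 'elgnuj'.

elgnuj


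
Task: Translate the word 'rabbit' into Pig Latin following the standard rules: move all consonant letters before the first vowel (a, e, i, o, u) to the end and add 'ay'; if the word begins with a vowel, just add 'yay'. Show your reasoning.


'rabbit': move consonant cluster 'r' to end and add 'ay': 'abbitray'.

abbitray


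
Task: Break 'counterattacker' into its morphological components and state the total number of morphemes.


Step 1: Identify prefix: 'counter' (meaning: against)
Step 2: Identify root: 'attack'
Step 3: Identify suffix(es): 'er'
Decomposition: counter- (prefix: against) + attack (root) + -er (suffix: one who)
Total morphemes: 3

3 morphemes (counter- (prefix: against) + attack (root) + -er (suffix: one who))


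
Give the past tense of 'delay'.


Apply rule: Add -ed. 'delay' becomes 'delayed'.

delayed


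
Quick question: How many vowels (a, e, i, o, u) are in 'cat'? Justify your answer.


Vowels in 'cat': a = 1 vowels.

1


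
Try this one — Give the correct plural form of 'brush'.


Apply rule: Add -es (sibilant/fricative ending). 'brush' becomes 'brushes'.

brushes


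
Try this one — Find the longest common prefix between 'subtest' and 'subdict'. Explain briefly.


Compare from the start: 3 characters match: 'sub'. Mismatch at position 4: 't' vs 'd'.

sub


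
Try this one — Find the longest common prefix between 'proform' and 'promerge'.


Compare from the start: 3 characters match: 'pro'. Mismatch at position 4: 'f' vs 'm'.

pro


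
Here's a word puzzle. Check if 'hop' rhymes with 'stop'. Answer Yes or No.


Rime (stressed vowel + following sounds) of 'hop': -op = /ɒp/
Rime of 'stop': -op = /ɒp/
/ɒp/ and /ɒp/ are the same ending sound, so the words rhyme.

Yes
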